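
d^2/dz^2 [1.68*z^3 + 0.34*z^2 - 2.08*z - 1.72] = 10.08*z + 0.68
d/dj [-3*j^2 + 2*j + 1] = 2 - 6*j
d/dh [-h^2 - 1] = -2*h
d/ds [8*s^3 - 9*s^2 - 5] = 6*s*(4*s - 3)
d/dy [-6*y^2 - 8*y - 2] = -12*y - 8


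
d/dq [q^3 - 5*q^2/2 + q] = 3*q^2 - 5*q + 1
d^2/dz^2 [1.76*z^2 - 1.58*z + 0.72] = 3.52000000000000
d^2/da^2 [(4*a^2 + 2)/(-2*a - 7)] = -408/(8*a^3 + 84*a^2 + 294*a + 343)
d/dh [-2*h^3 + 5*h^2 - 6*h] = -6*h^2 + 10*h - 6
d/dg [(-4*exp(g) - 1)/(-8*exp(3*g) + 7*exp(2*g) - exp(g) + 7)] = (-(4*exp(g) + 1)*(24*exp(2*g) - 14*exp(g) + 1) + 32*exp(3*g) - 28*exp(2*g) + 4*exp(g) - 28)*exp(g)/(8*exp(3*g) - 7*exp(2*g) + exp(g) - 7)^2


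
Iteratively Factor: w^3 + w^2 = (w)*(w^2 + w) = w*(w + 1)*(w)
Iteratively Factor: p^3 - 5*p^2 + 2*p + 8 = (p - 2)*(p^2 - 3*p - 4) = (p - 4)*(p - 2)*(p + 1)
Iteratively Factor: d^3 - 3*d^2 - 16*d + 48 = (d - 4)*(d^2 + d - 12) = (d - 4)*(d + 4)*(d - 3)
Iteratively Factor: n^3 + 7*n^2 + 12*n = (n + 3)*(n^2 + 4*n) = (n + 3)*(n + 4)*(n)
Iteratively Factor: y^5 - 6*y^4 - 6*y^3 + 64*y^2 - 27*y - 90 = (y - 2)*(y^4 - 4*y^3 - 14*y^2 + 36*y + 45) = (y - 2)*(y + 1)*(y^3 - 5*y^2 - 9*y + 45) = (y - 3)*(y - 2)*(y + 1)*(y^2 - 2*y - 15) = (y - 5)*(y - 3)*(y - 2)*(y + 1)*(y + 3)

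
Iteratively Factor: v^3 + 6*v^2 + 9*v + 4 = (v + 1)*(v^2 + 5*v + 4) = (v + 1)*(v + 4)*(v + 1)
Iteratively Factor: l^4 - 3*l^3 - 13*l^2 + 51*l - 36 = (l + 4)*(l^3 - 7*l^2 + 15*l - 9) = (l - 1)*(l + 4)*(l^2 - 6*l + 9) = (l - 3)*(l - 1)*(l + 4)*(l - 3)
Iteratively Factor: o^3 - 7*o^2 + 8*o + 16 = (o + 1)*(o^2 - 8*o + 16) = (o - 4)*(o + 1)*(o - 4)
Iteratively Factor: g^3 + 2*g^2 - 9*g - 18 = (g - 3)*(g^2 + 5*g + 6) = (g - 3)*(g + 3)*(g + 2)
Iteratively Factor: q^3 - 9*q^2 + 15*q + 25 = (q - 5)*(q^2 - 4*q - 5) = (q - 5)*(q + 1)*(q - 5)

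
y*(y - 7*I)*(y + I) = y^3 - 6*I*y^2 + 7*y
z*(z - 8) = z^2 - 8*z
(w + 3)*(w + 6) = w^2 + 9*w + 18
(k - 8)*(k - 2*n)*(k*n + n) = k^3*n - 2*k^2*n^2 - 7*k^2*n + 14*k*n^2 - 8*k*n + 16*n^2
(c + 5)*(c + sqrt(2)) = c^2 + sqrt(2)*c + 5*c + 5*sqrt(2)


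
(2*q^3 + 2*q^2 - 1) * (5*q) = 10*q^4 + 10*q^3 - 5*q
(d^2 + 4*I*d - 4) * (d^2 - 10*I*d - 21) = d^4 - 6*I*d^3 + 15*d^2 - 44*I*d + 84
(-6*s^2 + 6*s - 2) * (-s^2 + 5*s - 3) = 6*s^4 - 36*s^3 + 50*s^2 - 28*s + 6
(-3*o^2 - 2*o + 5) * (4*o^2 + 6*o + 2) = -12*o^4 - 26*o^3 + 2*o^2 + 26*o + 10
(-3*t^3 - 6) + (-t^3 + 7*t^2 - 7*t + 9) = -4*t^3 + 7*t^2 - 7*t + 3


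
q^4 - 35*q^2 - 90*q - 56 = (q - 7)*(q + 1)*(q + 2)*(q + 4)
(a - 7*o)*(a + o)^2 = a^3 - 5*a^2*o - 13*a*o^2 - 7*o^3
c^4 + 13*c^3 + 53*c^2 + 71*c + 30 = (c + 1)^2*(c + 5)*(c + 6)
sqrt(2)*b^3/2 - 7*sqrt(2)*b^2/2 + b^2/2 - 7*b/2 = b*(b - 7)*(sqrt(2)*b/2 + 1/2)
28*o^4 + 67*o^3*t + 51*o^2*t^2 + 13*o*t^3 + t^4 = (o + t)^2*(4*o + t)*(7*o + t)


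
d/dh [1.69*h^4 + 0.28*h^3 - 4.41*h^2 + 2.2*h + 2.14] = 6.76*h^3 + 0.84*h^2 - 8.82*h + 2.2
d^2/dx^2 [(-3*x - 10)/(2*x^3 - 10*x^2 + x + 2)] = 2*(-(3*x + 10)*(6*x^2 - 20*x + 1)^2 + (18*x^2 - 60*x + 2*(3*x - 5)*(3*x + 10) + 3)*(2*x^3 - 10*x^2 + x + 2))/(2*x^3 - 10*x^2 + x + 2)^3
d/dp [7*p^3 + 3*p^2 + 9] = 3*p*(7*p + 2)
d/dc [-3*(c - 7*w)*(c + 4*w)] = -6*c + 9*w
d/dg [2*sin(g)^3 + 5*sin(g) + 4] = (6*sin(g)^2 + 5)*cos(g)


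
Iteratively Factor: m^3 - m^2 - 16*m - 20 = (m - 5)*(m^2 + 4*m + 4) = (m - 5)*(m + 2)*(m + 2)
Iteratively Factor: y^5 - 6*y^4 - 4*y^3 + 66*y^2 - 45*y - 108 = (y - 3)*(y^4 - 3*y^3 - 13*y^2 + 27*y + 36) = (y - 4)*(y - 3)*(y^3 + y^2 - 9*y - 9) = (y - 4)*(y - 3)*(y + 3)*(y^2 - 2*y - 3) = (y - 4)*(y - 3)^2*(y + 3)*(y + 1)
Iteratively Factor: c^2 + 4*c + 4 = (c + 2)*(c + 2)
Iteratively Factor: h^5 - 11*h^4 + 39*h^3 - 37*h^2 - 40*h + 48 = (h - 4)*(h^4 - 7*h^3 + 11*h^2 + 7*h - 12) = (h - 4)*(h - 1)*(h^3 - 6*h^2 + 5*h + 12) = (h - 4)^2*(h - 1)*(h^2 - 2*h - 3) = (h - 4)^2*(h - 3)*(h - 1)*(h + 1)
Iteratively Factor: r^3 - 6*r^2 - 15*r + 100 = (r - 5)*(r^2 - r - 20) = (r - 5)*(r + 4)*(r - 5)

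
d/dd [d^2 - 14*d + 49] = 2*d - 14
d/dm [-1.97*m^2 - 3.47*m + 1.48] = -3.94*m - 3.47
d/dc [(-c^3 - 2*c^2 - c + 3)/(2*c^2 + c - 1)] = (-2*c^4 - 2*c^3 + 3*c^2 - 8*c - 2)/(4*c^4 + 4*c^3 - 3*c^2 - 2*c + 1)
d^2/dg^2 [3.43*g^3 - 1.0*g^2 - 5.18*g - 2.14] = 20.58*g - 2.0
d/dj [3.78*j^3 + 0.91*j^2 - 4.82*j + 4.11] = 11.34*j^2 + 1.82*j - 4.82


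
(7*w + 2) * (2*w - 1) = 14*w^2 - 3*w - 2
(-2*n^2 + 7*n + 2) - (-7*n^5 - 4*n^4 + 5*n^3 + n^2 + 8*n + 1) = 7*n^5 + 4*n^4 - 5*n^3 - 3*n^2 - n + 1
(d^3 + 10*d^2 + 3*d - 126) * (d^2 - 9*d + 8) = d^5 + d^4 - 79*d^3 - 73*d^2 + 1158*d - 1008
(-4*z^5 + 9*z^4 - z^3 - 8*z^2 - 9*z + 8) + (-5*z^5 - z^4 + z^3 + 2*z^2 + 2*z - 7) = -9*z^5 + 8*z^4 - 6*z^2 - 7*z + 1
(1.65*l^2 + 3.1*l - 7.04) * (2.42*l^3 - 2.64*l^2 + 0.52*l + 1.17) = 3.993*l^5 + 3.146*l^4 - 24.3628*l^3 + 22.1281*l^2 - 0.0338000000000003*l - 8.2368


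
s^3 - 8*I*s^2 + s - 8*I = (s - 8*I)*(s - I)*(s + I)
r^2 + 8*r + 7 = (r + 1)*(r + 7)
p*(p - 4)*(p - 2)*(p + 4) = p^4 - 2*p^3 - 16*p^2 + 32*p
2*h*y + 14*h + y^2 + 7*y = (2*h + y)*(y + 7)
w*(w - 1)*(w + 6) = w^3 + 5*w^2 - 6*w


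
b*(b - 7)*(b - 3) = b^3 - 10*b^2 + 21*b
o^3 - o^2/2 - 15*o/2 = o*(o - 3)*(o + 5/2)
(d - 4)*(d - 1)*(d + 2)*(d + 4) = d^4 + d^3 - 18*d^2 - 16*d + 32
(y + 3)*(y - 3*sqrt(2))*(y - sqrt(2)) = y^3 - 4*sqrt(2)*y^2 + 3*y^2 - 12*sqrt(2)*y + 6*y + 18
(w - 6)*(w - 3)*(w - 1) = w^3 - 10*w^2 + 27*w - 18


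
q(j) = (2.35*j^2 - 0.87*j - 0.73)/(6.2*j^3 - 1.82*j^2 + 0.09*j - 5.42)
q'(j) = (4.7*j - 0.87)/(6.2*j^3 - 1.82*j^2 + 0.09*j - 5.42) + (-18.6*j^2 + 3.64*j - 0.09)*(2.35*j^2 - 0.87*j - 0.73)/(6.2*j^3 - 1.82*j^2 + 0.09*j - 5.42)^2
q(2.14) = 0.17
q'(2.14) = -0.09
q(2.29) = 0.16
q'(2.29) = -0.07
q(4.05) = 0.09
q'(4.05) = -0.02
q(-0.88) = -0.17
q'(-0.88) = 0.18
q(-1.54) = -0.19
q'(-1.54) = -0.04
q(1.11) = 1.31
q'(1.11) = -22.33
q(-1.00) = -0.18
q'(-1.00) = 0.11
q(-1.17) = -0.20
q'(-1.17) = 0.03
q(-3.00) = -0.12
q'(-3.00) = -0.04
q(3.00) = 0.12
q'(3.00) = -0.04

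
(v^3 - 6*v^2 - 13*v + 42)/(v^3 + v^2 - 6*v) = (v - 7)/v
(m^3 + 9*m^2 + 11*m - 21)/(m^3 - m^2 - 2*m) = (-m^3 - 9*m^2 - 11*m + 21)/(m*(-m^2 + m + 2))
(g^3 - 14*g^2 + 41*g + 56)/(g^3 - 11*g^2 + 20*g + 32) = (g - 7)/(g - 4)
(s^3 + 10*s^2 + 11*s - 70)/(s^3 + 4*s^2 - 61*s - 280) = (s - 2)/(s - 8)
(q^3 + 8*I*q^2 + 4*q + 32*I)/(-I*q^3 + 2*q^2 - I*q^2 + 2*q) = (I*q^2 - 6*q + 16*I)/(q*(q + 1))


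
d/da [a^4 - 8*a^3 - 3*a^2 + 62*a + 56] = 4*a^3 - 24*a^2 - 6*a + 62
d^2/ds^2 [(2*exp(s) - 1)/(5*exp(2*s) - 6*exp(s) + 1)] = (50*exp(4*s) - 40*exp(3*s) + 30*exp(2*s) - 4*exp(s) - 4)*exp(s)/(125*exp(6*s) - 450*exp(5*s) + 615*exp(4*s) - 396*exp(3*s) + 123*exp(2*s) - 18*exp(s) + 1)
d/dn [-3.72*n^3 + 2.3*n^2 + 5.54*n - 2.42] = -11.16*n^2 + 4.6*n + 5.54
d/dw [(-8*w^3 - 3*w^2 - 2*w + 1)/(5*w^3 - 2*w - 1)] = (15*w^4 + 52*w^3 + 15*w^2 + 6*w + 4)/(25*w^6 - 20*w^4 - 10*w^3 + 4*w^2 + 4*w + 1)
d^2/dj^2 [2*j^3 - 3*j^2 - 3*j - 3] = 12*j - 6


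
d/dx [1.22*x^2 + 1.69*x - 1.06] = 2.44*x + 1.69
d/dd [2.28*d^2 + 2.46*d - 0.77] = 4.56*d + 2.46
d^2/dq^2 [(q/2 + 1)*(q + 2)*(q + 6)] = 3*q + 10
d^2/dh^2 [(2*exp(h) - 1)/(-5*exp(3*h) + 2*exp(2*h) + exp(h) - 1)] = (-200*exp(6*h) + 285*exp(5*h) - 158*exp(4*h) + 140*exp(3*h) - 63*exp(2*h) + 7*exp(h) - 1)*exp(h)/(125*exp(9*h) - 150*exp(8*h) - 15*exp(7*h) + 127*exp(6*h) - 57*exp(5*h) - 24*exp(4*h) + 26*exp(3*h) - 3*exp(2*h) - 3*exp(h) + 1)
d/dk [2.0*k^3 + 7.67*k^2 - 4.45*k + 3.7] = 6.0*k^2 + 15.34*k - 4.45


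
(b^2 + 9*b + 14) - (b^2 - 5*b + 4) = 14*b + 10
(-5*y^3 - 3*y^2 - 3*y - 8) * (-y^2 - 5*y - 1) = 5*y^5 + 28*y^4 + 23*y^3 + 26*y^2 + 43*y + 8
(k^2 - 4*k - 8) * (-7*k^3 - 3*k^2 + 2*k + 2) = -7*k^5 + 25*k^4 + 70*k^3 + 18*k^2 - 24*k - 16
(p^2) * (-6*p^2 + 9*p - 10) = -6*p^4 + 9*p^3 - 10*p^2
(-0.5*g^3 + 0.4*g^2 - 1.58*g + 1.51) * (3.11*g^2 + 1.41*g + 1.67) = -1.555*g^5 + 0.539*g^4 - 5.1848*g^3 + 3.1363*g^2 - 0.5095*g + 2.5217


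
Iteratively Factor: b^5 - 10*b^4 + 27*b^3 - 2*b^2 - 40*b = (b + 1)*(b^4 - 11*b^3 + 38*b^2 - 40*b) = (b - 2)*(b + 1)*(b^3 - 9*b^2 + 20*b) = b*(b - 2)*(b + 1)*(b^2 - 9*b + 20) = b*(b - 5)*(b - 2)*(b + 1)*(b - 4)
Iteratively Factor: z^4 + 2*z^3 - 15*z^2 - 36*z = (z - 4)*(z^3 + 6*z^2 + 9*z) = (z - 4)*(z + 3)*(z^2 + 3*z) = z*(z - 4)*(z + 3)*(z + 3)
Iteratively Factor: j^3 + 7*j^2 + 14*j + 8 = (j + 4)*(j^2 + 3*j + 2) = (j + 1)*(j + 4)*(j + 2)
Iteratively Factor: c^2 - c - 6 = (c - 3)*(c + 2)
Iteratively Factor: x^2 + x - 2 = (x + 2)*(x - 1)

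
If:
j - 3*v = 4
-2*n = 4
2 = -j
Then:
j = -2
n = -2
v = -2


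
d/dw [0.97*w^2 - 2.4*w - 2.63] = 1.94*w - 2.4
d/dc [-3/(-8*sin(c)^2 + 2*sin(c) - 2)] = 3*(1 - 8*sin(c))*cos(c)/(2*(4*sin(c)^2 - sin(c) + 1)^2)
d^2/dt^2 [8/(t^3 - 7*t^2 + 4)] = 16*(t^2*(3*t - 14)^2 + (7 - 3*t)*(t^3 - 7*t^2 + 4))/(t^3 - 7*t^2 + 4)^3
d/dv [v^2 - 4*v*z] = 2*v - 4*z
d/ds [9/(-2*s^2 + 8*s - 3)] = 36*(s - 2)/(2*s^2 - 8*s + 3)^2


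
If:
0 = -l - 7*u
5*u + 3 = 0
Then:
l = 21/5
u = -3/5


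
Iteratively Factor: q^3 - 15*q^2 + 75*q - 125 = (q - 5)*(q^2 - 10*q + 25) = (q - 5)^2*(q - 5)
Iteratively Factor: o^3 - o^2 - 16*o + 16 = (o - 1)*(o^2 - 16) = (o - 1)*(o + 4)*(o - 4)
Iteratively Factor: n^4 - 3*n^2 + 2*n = (n + 2)*(n^3 - 2*n^2 + n) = (n - 1)*(n + 2)*(n^2 - n) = n*(n - 1)*(n + 2)*(n - 1)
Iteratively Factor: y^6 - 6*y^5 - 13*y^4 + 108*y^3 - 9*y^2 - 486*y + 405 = (y - 3)*(y^5 - 3*y^4 - 22*y^3 + 42*y^2 + 117*y - 135) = (y - 3)*(y + 3)*(y^4 - 6*y^3 - 4*y^2 + 54*y - 45) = (y - 5)*(y - 3)*(y + 3)*(y^3 - y^2 - 9*y + 9) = (y - 5)*(y - 3)*(y + 3)^2*(y^2 - 4*y + 3) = (y - 5)*(y - 3)^2*(y + 3)^2*(y - 1)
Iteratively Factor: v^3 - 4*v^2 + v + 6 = (v - 3)*(v^2 - v - 2) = (v - 3)*(v - 2)*(v + 1)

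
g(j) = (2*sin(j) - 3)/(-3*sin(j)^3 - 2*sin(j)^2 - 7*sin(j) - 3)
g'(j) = (2*sin(j) - 3)*(9*sin(j)^2*cos(j) + 4*sin(j)*cos(j) + 7*cos(j))/(-3*sin(j)^3 - 2*sin(j)^2 - 7*sin(j) - 3)^2 + 2*cos(j)/(-3*sin(j)^3 - 2*sin(j)^2 - 7*sin(j) - 3)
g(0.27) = 0.49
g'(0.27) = -1.19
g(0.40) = 0.36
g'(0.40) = -0.82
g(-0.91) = -1.66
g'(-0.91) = -3.05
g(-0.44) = 25.77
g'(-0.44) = -1093.33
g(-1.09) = -1.28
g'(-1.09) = -1.43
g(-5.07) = 0.08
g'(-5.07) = -0.09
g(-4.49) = 0.07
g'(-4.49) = 0.05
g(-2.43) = -2.77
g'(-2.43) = 10.14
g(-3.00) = 1.61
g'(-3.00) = 6.12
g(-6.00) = 0.47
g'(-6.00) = -1.14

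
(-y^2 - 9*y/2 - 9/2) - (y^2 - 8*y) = -2*y^2 + 7*y/2 - 9/2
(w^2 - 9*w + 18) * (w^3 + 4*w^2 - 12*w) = w^5 - 5*w^4 - 30*w^3 + 180*w^2 - 216*w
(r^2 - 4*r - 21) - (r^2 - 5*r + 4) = r - 25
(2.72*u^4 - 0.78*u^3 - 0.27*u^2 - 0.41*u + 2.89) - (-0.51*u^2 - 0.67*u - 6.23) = 2.72*u^4 - 0.78*u^3 + 0.24*u^2 + 0.26*u + 9.12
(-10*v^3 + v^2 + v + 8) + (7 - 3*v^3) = -13*v^3 + v^2 + v + 15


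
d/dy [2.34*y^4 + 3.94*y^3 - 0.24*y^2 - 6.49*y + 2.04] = 9.36*y^3 + 11.82*y^2 - 0.48*y - 6.49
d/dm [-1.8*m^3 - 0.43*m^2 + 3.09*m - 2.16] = -5.4*m^2 - 0.86*m + 3.09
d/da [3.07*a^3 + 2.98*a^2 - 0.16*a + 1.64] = 9.21*a^2 + 5.96*a - 0.16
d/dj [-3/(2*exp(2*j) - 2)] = 3/(4*sinh(j)^2)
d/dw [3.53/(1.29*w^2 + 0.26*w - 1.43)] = (-9.1074*w - 0.9178)/(1.29*w^2 + 0.26*w - 1.43)^2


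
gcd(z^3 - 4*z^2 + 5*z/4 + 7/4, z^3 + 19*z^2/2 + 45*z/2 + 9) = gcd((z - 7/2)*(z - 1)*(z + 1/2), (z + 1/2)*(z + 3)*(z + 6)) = z + 1/2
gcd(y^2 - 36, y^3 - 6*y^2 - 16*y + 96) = y - 6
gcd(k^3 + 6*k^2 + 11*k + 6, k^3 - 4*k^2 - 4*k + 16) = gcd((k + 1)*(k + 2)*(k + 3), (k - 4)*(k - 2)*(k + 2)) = k + 2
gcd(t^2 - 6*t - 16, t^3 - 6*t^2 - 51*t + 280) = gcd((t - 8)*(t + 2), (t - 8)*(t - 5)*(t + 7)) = t - 8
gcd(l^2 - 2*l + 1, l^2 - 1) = l - 1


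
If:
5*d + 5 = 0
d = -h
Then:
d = -1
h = 1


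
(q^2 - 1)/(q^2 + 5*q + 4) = (q - 1)/(q + 4)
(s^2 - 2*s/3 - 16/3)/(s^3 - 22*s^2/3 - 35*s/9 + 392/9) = 3*(s + 2)/(3*s^2 - 14*s - 49)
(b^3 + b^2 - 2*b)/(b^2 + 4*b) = (b^2 + b - 2)/(b + 4)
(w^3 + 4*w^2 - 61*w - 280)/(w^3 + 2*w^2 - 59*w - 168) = (w + 5)/(w + 3)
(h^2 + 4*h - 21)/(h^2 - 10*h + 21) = (h + 7)/(h - 7)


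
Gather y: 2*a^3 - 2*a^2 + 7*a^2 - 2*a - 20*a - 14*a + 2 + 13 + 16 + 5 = 2*a^3 + 5*a^2 - 36*a + 36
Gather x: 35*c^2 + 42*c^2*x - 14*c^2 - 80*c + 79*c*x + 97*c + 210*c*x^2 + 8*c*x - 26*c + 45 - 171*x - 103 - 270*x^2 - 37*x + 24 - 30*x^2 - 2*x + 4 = 21*c^2 - 9*c + x^2*(210*c - 300) + x*(42*c^2 + 87*c - 210) - 30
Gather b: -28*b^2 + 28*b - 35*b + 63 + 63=-28*b^2 - 7*b + 126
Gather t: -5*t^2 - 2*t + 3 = -5*t^2 - 2*t + 3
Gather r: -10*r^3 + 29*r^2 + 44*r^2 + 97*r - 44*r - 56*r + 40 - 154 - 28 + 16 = -10*r^3 + 73*r^2 - 3*r - 126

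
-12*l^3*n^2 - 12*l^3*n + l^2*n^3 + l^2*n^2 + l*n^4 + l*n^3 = n*(-3*l + n)*(4*l + n)*(l*n + l)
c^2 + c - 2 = (c - 1)*(c + 2)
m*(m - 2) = m^2 - 2*m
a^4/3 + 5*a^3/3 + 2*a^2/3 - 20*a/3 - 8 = (a/3 + 1)*(a - 2)*(a + 2)^2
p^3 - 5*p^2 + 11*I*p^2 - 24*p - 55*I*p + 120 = (p - 5)*(p + 3*I)*(p + 8*I)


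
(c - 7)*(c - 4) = c^2 - 11*c + 28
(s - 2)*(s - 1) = s^2 - 3*s + 2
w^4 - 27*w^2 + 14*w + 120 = (w - 4)*(w - 3)*(w + 2)*(w + 5)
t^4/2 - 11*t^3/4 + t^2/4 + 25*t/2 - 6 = (t/2 + 1)*(t - 4)*(t - 3)*(t - 1/2)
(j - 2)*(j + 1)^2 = j^3 - 3*j - 2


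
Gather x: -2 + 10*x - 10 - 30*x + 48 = 36 - 20*x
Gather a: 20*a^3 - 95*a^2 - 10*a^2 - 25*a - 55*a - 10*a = 20*a^3 - 105*a^2 - 90*a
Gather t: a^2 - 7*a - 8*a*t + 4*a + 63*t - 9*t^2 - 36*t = a^2 - 3*a - 9*t^2 + t*(27 - 8*a)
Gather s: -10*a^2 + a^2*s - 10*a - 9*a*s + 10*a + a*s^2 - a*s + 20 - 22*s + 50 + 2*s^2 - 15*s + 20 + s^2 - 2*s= -10*a^2 + s^2*(a + 3) + s*(a^2 - 10*a - 39) + 90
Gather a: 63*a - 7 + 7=63*a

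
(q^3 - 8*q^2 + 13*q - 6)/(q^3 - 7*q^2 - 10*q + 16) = (q^2 - 7*q + 6)/(q^2 - 6*q - 16)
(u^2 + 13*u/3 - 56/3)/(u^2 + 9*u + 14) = (u - 8/3)/(u + 2)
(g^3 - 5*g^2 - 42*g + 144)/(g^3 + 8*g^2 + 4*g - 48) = (g^2 - 11*g + 24)/(g^2 + 2*g - 8)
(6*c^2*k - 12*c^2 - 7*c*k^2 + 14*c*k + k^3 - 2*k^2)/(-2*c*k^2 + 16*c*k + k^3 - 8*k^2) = (-6*c^2*k + 12*c^2 + 7*c*k^2 - 14*c*k - k^3 + 2*k^2)/(k*(2*c*k - 16*c - k^2 + 8*k))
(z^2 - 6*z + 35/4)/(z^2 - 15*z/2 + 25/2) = (z - 7/2)/(z - 5)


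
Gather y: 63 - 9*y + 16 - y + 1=80 - 10*y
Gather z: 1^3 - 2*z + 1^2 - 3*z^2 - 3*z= -3*z^2 - 5*z + 2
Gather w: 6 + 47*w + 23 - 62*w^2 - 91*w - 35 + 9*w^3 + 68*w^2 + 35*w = 9*w^3 + 6*w^2 - 9*w - 6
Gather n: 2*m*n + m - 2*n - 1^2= m + n*(2*m - 2) - 1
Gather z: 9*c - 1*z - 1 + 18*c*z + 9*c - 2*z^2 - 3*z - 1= 18*c - 2*z^2 + z*(18*c - 4) - 2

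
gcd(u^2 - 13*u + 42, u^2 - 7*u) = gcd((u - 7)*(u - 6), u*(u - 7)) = u - 7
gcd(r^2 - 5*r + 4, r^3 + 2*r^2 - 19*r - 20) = r - 4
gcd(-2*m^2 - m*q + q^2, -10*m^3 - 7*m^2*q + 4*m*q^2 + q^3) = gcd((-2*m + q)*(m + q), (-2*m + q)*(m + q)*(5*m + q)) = -2*m^2 - m*q + q^2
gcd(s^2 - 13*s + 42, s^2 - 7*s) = s - 7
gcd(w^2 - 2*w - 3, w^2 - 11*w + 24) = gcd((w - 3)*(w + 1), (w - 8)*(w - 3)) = w - 3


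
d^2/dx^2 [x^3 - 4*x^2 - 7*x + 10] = 6*x - 8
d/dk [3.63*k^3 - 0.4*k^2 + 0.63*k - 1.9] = 10.89*k^2 - 0.8*k + 0.63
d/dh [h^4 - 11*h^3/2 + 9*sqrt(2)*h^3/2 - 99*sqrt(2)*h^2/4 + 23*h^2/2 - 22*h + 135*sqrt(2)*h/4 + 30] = 4*h^3 - 33*h^2/2 + 27*sqrt(2)*h^2/2 - 99*sqrt(2)*h/2 + 23*h - 22 + 135*sqrt(2)/4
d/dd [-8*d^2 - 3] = -16*d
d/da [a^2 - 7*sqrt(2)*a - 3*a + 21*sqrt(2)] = 2*a - 7*sqrt(2) - 3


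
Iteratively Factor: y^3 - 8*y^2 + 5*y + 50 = (y - 5)*(y^2 - 3*y - 10) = (y - 5)*(y + 2)*(y - 5)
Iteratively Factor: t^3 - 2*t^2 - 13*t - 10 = (t - 5)*(t^2 + 3*t + 2) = (t - 5)*(t + 1)*(t + 2)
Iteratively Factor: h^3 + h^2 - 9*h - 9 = (h + 1)*(h^2 - 9) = (h + 1)*(h + 3)*(h - 3)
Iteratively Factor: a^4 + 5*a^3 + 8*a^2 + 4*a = (a + 1)*(a^3 + 4*a^2 + 4*a) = a*(a + 1)*(a^2 + 4*a + 4) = a*(a + 1)*(a + 2)*(a + 2)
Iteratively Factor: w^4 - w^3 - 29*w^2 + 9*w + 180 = (w - 3)*(w^3 + 2*w^2 - 23*w - 60) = (w - 3)*(w + 4)*(w^2 - 2*w - 15) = (w - 5)*(w - 3)*(w + 4)*(w + 3)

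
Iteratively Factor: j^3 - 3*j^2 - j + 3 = (j + 1)*(j^2 - 4*j + 3) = (j - 1)*(j + 1)*(j - 3)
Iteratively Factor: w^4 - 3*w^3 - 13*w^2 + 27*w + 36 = (w - 4)*(w^3 + w^2 - 9*w - 9) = (w - 4)*(w + 3)*(w^2 - 2*w - 3) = (w - 4)*(w + 1)*(w + 3)*(w - 3)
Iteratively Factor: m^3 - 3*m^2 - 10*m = (m - 5)*(m^2 + 2*m) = (m - 5)*(m + 2)*(m)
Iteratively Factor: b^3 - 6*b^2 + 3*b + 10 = (b - 2)*(b^2 - 4*b - 5) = (b - 5)*(b - 2)*(b + 1)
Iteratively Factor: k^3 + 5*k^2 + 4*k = (k + 4)*(k^2 + k) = (k + 1)*(k + 4)*(k)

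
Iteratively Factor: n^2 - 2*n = (n - 2)*(n)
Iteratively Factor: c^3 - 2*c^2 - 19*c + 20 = (c + 4)*(c^2 - 6*c + 5) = (c - 1)*(c + 4)*(c - 5)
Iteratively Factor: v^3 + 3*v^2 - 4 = (v + 2)*(v^2 + v - 2) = (v - 1)*(v + 2)*(v + 2)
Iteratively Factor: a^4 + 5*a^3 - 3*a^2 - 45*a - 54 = (a + 3)*(a^3 + 2*a^2 - 9*a - 18) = (a - 3)*(a + 3)*(a^2 + 5*a + 6) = (a - 3)*(a + 3)^2*(a + 2)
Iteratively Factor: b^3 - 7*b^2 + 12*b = (b - 4)*(b^2 - 3*b) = b*(b - 4)*(b - 3)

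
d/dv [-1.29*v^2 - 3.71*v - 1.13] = -2.58*v - 3.71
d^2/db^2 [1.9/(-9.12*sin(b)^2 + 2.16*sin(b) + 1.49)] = (-632.12544*sin(b)^4 + 112.28544*sin(b)^3 + 836.04864*sin(b)^2 - 218.45592*sin(b) + 69.36672)/(-9.12*sin(b)^2 + 2.16*sin(b) + 1.49)^3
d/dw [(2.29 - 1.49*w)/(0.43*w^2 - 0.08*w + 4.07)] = (0.6407*w^2 - 1.9694*w - 5.8811)/(0.1849*w^4 - 0.0688*w^3 + 3.5066*w^2 - 0.6512*w + 16.5649)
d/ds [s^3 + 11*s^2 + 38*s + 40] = 3*s^2 + 22*s + 38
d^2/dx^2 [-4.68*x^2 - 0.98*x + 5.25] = -9.36000000000000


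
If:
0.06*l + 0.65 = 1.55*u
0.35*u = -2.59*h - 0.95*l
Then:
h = 3.97361647361647 - 9.61068211068211*u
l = 25.8333333333333*u - 10.8333333333333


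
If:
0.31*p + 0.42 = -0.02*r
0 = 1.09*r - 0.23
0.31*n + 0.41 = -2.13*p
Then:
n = 8.08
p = -1.37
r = 0.21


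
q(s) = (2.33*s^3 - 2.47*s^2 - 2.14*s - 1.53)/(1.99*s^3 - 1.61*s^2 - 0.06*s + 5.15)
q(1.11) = -0.65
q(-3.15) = 1.26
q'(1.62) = 1.07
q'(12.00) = 0.00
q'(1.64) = 1.07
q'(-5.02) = 0.01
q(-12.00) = 1.19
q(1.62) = -0.17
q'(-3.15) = 0.07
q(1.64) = -0.15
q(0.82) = -0.72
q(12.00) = 1.13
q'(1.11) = 0.58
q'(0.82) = -0.11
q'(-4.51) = 0.02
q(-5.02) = 1.21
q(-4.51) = 1.22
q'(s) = (-5.97*s^2 + 3.22*s + 0.06)*(2.33*s^3 - 2.47*s^2 - 2.14*s - 1.53)/(1.99*s^3 - 1.61*s^2 - 0.06*s + 5.15)^2 + (6.99*s^2 - 4.94*s - 2.14)/(1.99*s^3 - 1.61*s^2 - 0.06*s + 5.15) = (1.164*s^4 + 8.2376*s^3 + 41.8354*s^2 - 30.3676*s - 11.1128)/(3.9601*s^6 - 6.4078*s^5 + 2.3533*s^4 + 20.6902*s^3 - 16.5794*s^2 - 0.618*s + 26.5225)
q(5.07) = 1.02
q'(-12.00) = 0.00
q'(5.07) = 0.06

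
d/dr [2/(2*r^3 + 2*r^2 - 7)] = 4*r*(-3*r - 2)/(2*r^3 + 2*r^2 - 7)^2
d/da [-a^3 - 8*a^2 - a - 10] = -3*a^2 - 16*a - 1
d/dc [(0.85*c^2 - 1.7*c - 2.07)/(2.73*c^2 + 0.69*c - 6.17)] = (5.2275*c^2 + 0.8132*c + 11.9173)/(7.4529*c^4 + 3.7674*c^3 - 33.2121*c^2 - 8.5146*c + 38.0689)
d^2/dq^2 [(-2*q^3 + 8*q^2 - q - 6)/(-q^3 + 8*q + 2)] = 2*(-8*q^6 + 51*q^5 - 132*q^4 + 24*q^3 - 36*q^2 + 60*q + 336)/(q^9 - 24*q^7 - 6*q^6 + 192*q^5 + 96*q^4 - 500*q^3 - 384*q^2 - 96*q - 8)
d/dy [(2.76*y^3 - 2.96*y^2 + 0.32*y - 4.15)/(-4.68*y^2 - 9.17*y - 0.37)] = (-12.9168*y^4 - 50.6184*y^3 + 25.5772*y^2 - 36.6536*y - 38.1739)/(21.9024*y^4 + 85.8312*y^3 + 87.5521*y^2 + 6.7858*y + 0.1369)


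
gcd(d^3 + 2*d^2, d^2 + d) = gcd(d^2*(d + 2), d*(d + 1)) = d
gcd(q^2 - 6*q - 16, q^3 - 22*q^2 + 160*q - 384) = q - 8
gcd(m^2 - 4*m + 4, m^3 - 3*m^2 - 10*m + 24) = m - 2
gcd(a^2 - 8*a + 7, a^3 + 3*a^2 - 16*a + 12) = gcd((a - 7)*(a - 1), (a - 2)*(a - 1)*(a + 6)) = a - 1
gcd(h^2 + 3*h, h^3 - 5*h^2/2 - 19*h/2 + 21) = h + 3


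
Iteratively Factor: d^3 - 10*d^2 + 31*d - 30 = (d - 5)*(d^2 - 5*d + 6) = (d - 5)*(d - 2)*(d - 3)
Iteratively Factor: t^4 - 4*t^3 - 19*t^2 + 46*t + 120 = (t - 5)*(t^3 + t^2 - 14*t - 24) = (t - 5)*(t - 4)*(t^2 + 5*t + 6) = (t - 5)*(t - 4)*(t + 3)*(t + 2)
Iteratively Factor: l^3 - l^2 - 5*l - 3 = (l + 1)*(l^2 - 2*l - 3) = (l - 3)*(l + 1)*(l + 1)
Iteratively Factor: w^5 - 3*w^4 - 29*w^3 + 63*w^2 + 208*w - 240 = (w + 4)*(w^4 - 7*w^3 - w^2 + 67*w - 60) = (w - 4)*(w + 4)*(w^3 - 3*w^2 - 13*w + 15) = (w - 4)*(w - 1)*(w + 4)*(w^2 - 2*w - 15) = (w - 4)*(w - 1)*(w + 3)*(w + 4)*(w - 5)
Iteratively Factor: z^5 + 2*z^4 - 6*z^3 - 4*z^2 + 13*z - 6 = (z - 1)*(z^4 + 3*z^3 - 3*z^2 - 7*z + 6) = (z - 1)^2*(z^3 + 4*z^2 + z - 6) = (z - 1)^2*(z + 3)*(z^2 + z - 2) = (z - 1)^3*(z + 3)*(z + 2)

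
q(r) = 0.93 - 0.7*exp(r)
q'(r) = -0.7*exp(r)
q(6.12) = -317.48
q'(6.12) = -318.41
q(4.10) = -41.31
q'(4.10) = -42.24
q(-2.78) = 0.89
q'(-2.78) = -0.04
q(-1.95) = 0.83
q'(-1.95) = -0.10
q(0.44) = -0.16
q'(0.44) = -1.09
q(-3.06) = 0.90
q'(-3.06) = -0.03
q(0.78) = -0.60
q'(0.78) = -1.53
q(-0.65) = 0.56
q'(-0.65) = -0.37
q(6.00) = -281.47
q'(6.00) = -282.40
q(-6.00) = 0.93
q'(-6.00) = 0.00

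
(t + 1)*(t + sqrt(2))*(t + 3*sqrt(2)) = t^3 + t^2 + 4*sqrt(2)*t^2 + 4*sqrt(2)*t + 6*t + 6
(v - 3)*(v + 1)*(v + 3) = v^3 + v^2 - 9*v - 9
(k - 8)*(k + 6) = k^2 - 2*k - 48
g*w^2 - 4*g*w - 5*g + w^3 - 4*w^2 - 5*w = (g + w)*(w - 5)*(w + 1)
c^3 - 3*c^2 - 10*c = c*(c - 5)*(c + 2)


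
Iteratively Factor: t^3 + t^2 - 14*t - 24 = (t - 4)*(t^2 + 5*t + 6) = (t - 4)*(t + 3)*(t + 2)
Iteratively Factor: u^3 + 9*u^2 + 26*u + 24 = (u + 3)*(u^2 + 6*u + 8) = (u + 2)*(u + 3)*(u + 4)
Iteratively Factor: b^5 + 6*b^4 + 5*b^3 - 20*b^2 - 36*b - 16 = (b + 2)*(b^4 + 4*b^3 - 3*b^2 - 14*b - 8) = (b + 1)*(b + 2)*(b^3 + 3*b^2 - 6*b - 8) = (b - 2)*(b + 1)*(b + 2)*(b^2 + 5*b + 4) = (b - 2)*(b + 1)*(b + 2)*(b + 4)*(b + 1)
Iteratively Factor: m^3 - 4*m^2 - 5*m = (m - 5)*(m^2 + m) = (m - 5)*(m + 1)*(m)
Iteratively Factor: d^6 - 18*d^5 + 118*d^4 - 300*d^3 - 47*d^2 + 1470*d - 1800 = (d - 5)*(d^5 - 13*d^4 + 53*d^3 - 35*d^2 - 222*d + 360) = (d - 5)*(d - 3)*(d^4 - 10*d^3 + 23*d^2 + 34*d - 120) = (d - 5)*(d - 4)*(d - 3)*(d^3 - 6*d^2 - d + 30) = (d - 5)*(d - 4)*(d - 3)^2*(d^2 - 3*d - 10) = (d - 5)*(d - 4)*(d - 3)^2*(d + 2)*(d - 5)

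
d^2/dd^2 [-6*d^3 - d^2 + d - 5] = -36*d - 2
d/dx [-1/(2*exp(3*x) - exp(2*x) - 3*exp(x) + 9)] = (6*exp(2*x) - 2*exp(x) - 3)*exp(x)/(2*exp(3*x) - exp(2*x) - 3*exp(x) + 9)^2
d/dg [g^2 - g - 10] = 2*g - 1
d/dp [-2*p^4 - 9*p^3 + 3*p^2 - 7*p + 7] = -8*p^3 - 27*p^2 + 6*p - 7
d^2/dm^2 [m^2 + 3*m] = 2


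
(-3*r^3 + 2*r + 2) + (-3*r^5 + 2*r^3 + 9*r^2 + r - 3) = -3*r^5 - r^3 + 9*r^2 + 3*r - 1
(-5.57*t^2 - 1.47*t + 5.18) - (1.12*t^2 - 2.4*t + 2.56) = -6.69*t^2 + 0.93*t + 2.62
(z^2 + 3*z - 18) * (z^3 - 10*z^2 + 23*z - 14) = z^5 - 7*z^4 - 25*z^3 + 235*z^2 - 456*z + 252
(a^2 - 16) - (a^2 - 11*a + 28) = 11*a - 44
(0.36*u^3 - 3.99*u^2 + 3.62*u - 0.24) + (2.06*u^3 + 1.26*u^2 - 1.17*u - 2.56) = 2.42*u^3 - 2.73*u^2 + 2.45*u - 2.8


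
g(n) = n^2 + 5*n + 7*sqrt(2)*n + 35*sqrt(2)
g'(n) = 2*n + 5 + 7*sqrt(2)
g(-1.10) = 34.32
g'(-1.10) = 12.70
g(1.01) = 65.57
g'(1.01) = 16.92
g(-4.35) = 3.61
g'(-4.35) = 6.20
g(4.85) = 145.28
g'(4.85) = 24.60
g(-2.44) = 19.10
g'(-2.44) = 10.02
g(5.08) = 150.99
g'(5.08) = 25.06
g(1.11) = 67.27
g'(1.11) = 17.12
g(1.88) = 81.04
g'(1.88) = 18.66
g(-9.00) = -3.60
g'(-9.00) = -3.10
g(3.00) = 103.20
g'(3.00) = 20.90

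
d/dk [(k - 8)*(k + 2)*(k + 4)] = 3*k^2 - 4*k - 40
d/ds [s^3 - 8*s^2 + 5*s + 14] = 3*s^2 - 16*s + 5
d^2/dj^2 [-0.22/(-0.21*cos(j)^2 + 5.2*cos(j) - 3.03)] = (-0.038808*(1 - cos(j)^2)^2 + 0.72072*cos(j)^3 - 5.40826*cos(j)^2 - 4.90776*cos(j) + 11.656436)/(0.21*cos(j)^2 - 5.2*cos(j) + 3.03)^3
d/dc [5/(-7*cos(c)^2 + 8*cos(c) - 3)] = 10*(4 - 7*cos(c))*sin(c)/(7*cos(c)^2 - 8*cos(c) + 3)^2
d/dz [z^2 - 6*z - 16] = 2*z - 6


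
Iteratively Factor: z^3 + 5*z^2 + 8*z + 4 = (z + 2)*(z^2 + 3*z + 2) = (z + 2)^2*(z + 1)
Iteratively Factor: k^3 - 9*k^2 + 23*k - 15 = (k - 1)*(k^2 - 8*k + 15) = (k - 3)*(k - 1)*(k - 5)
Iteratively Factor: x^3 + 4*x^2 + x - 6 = (x - 1)*(x^2 + 5*x + 6) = (x - 1)*(x + 2)*(x + 3)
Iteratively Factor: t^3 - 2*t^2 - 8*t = (t - 4)*(t^2 + 2*t) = (t - 4)*(t + 2)*(t)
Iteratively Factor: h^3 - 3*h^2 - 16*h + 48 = (h + 4)*(h^2 - 7*h + 12) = (h - 4)*(h + 4)*(h - 3)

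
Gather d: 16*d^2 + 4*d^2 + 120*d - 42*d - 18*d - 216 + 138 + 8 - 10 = 20*d^2 + 60*d - 80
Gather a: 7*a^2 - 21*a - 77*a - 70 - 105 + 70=7*a^2 - 98*a - 105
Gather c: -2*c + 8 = 8 - 2*c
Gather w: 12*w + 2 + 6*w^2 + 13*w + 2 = 6*w^2 + 25*w + 4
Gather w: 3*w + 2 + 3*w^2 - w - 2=3*w^2 + 2*w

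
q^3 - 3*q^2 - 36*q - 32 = (q - 8)*(q + 1)*(q + 4)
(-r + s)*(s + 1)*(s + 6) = -r*s^2 - 7*r*s - 6*r + s^3 + 7*s^2 + 6*s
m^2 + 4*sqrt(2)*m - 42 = (m - 3*sqrt(2))*(m + 7*sqrt(2))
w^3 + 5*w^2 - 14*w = w*(w - 2)*(w + 7)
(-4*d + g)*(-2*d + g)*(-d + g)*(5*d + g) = -40*d^4 + 62*d^3*g - 21*d^2*g^2 - 2*d*g^3 + g^4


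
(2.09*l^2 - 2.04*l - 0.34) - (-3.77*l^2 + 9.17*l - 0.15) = 5.86*l^2 - 11.21*l - 0.19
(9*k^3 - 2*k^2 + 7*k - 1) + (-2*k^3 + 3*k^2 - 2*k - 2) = 7*k^3 + k^2 + 5*k - 3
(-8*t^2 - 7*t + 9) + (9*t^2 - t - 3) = t^2 - 8*t + 6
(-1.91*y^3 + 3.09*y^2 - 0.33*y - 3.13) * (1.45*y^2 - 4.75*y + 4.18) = -2.7695*y^5 + 13.553*y^4 - 23.1398*y^3 + 9.9452*y^2 + 13.4881*y - 13.0834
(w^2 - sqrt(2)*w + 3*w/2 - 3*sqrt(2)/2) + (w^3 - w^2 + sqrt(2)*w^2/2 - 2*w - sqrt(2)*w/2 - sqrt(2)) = w^3 + sqrt(2)*w^2/2 - 3*sqrt(2)*w/2 - w/2 - 5*sqrt(2)/2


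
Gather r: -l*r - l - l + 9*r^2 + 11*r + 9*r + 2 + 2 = -2*l + 9*r^2 + r*(20 - l) + 4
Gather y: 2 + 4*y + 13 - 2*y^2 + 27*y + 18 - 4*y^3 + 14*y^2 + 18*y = -4*y^3 + 12*y^2 + 49*y + 33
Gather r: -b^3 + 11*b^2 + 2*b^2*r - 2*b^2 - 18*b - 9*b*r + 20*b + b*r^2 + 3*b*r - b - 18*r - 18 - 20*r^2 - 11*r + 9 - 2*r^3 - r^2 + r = -b^3 + 9*b^2 + b - 2*r^3 + r^2*(b - 21) + r*(2*b^2 - 6*b - 28) - 9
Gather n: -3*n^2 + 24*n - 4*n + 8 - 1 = -3*n^2 + 20*n + 7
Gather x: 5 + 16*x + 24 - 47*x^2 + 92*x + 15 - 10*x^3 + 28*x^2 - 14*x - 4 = -10*x^3 - 19*x^2 + 94*x + 40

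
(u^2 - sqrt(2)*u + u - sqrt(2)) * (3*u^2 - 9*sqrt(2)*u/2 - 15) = 3*u^4 - 15*sqrt(2)*u^3/2 + 3*u^3 - 15*sqrt(2)*u^2/2 - 6*u^2 - 6*u + 15*sqrt(2)*u + 15*sqrt(2)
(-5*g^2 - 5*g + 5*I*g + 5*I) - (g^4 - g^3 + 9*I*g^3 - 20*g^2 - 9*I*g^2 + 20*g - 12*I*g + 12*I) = -g^4 + g^3 - 9*I*g^3 + 15*g^2 + 9*I*g^2 - 25*g + 17*I*g - 7*I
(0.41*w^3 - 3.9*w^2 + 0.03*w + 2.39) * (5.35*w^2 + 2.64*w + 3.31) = 2.1935*w^5 - 19.7826*w^4 - 8.7784*w^3 - 0.0433000000000005*w^2 + 6.4089*w + 7.9109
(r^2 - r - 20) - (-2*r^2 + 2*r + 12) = 3*r^2 - 3*r - 32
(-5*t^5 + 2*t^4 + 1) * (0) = 0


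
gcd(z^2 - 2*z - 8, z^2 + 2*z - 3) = 1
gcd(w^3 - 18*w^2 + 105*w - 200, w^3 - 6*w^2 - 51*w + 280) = w^2 - 13*w + 40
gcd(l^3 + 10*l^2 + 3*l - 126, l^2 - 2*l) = 1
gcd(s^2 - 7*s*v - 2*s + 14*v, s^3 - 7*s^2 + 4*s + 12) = s - 2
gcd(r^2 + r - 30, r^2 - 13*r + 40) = r - 5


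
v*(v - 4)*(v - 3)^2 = v^4 - 10*v^3 + 33*v^2 - 36*v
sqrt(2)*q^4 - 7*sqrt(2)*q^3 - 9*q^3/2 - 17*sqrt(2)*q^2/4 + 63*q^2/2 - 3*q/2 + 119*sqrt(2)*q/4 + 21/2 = (q - 7)*(q - 3*sqrt(2))*(q + sqrt(2)/2)*(sqrt(2)*q + 1/2)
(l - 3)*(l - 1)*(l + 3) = l^3 - l^2 - 9*l + 9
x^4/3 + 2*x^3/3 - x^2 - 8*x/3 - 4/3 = (x/3 + 1/3)*(x - 2)*(x + 1)*(x + 2)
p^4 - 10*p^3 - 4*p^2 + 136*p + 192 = (p - 8)*(p - 6)*(p + 2)^2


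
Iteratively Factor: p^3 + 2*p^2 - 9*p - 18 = (p - 3)*(p^2 + 5*p + 6) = (p - 3)*(p + 3)*(p + 2)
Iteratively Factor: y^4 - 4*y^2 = (y)*(y^3 - 4*y) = y*(y - 2)*(y^2 + 2*y) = y^2*(y - 2)*(y + 2)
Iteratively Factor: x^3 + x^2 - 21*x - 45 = (x - 5)*(x^2 + 6*x + 9) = (x - 5)*(x + 3)*(x + 3)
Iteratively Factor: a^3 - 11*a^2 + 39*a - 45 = (a - 3)*(a^2 - 8*a + 15) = (a - 3)^2*(a - 5)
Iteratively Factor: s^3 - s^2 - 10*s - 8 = (s + 1)*(s^2 - 2*s - 8) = (s + 1)*(s + 2)*(s - 4)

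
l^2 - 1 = (l - 1)*(l + 1)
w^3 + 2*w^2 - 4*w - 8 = (w - 2)*(w + 2)^2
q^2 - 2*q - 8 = (q - 4)*(q + 2)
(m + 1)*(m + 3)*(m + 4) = m^3 + 8*m^2 + 19*m + 12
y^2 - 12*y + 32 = (y - 8)*(y - 4)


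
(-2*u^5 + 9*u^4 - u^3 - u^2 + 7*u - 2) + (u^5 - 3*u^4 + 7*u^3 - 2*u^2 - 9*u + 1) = -u^5 + 6*u^4 + 6*u^3 - 3*u^2 - 2*u - 1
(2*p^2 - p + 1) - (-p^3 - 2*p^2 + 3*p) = p^3 + 4*p^2 - 4*p + 1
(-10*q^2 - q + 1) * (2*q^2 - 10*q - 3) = -20*q^4 + 98*q^3 + 42*q^2 - 7*q - 3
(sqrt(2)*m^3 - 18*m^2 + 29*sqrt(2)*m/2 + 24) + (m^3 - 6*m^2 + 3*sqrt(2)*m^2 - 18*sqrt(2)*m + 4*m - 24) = m^3 + sqrt(2)*m^3 - 24*m^2 + 3*sqrt(2)*m^2 - 7*sqrt(2)*m/2 + 4*m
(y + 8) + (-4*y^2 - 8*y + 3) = -4*y^2 - 7*y + 11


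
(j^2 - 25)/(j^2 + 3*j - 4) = (j^2 - 25)/(j^2 + 3*j - 4)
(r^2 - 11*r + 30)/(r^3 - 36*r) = (r - 5)/(r*(r + 6))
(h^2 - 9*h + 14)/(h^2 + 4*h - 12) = (h - 7)/(h + 6)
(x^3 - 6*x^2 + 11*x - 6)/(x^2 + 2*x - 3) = (x^2 - 5*x + 6)/(x + 3)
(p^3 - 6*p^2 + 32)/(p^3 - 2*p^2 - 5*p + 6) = (p^2 - 8*p + 16)/(p^2 - 4*p + 3)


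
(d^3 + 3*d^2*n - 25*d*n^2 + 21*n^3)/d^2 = d + 3*n - 25*n^2/d + 21*n^3/d^2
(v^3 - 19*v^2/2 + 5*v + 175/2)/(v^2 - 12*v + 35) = v + 5/2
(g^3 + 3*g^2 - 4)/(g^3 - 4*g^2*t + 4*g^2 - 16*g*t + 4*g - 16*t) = (1 - g)/(-g + 4*t)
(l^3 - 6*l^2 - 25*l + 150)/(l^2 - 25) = l - 6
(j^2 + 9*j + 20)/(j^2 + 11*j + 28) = (j + 5)/(j + 7)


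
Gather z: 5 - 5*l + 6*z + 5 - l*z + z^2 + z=-5*l + z^2 + z*(7 - l) + 10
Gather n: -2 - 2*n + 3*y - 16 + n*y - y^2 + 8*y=n*(y - 2) - y^2 + 11*y - 18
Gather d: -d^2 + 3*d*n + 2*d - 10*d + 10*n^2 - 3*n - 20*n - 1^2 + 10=-d^2 + d*(3*n - 8) + 10*n^2 - 23*n + 9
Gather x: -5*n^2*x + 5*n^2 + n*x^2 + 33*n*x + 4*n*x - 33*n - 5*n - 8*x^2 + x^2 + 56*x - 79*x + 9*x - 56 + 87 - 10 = 5*n^2 - 38*n + x^2*(n - 7) + x*(-5*n^2 + 37*n - 14) + 21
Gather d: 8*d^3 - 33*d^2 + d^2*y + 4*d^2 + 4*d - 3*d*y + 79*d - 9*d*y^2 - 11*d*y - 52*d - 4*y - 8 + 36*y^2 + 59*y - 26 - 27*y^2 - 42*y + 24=8*d^3 + d^2*(y - 29) + d*(-9*y^2 - 14*y + 31) + 9*y^2 + 13*y - 10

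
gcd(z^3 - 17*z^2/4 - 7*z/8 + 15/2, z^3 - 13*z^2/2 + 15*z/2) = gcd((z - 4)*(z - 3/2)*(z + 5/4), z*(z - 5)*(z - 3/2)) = z - 3/2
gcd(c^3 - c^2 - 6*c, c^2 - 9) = c - 3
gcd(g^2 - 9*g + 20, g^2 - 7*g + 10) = g - 5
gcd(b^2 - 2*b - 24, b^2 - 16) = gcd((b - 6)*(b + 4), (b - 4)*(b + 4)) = b + 4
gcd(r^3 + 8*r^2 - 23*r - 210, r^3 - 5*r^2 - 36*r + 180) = r^2 + r - 30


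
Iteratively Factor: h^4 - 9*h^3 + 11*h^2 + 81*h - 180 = (h - 3)*(h^3 - 6*h^2 - 7*h + 60) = (h - 3)*(h + 3)*(h^2 - 9*h + 20) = (h - 5)*(h - 3)*(h + 3)*(h - 4)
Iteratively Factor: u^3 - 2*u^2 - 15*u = (u)*(u^2 - 2*u - 15) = u*(u - 5)*(u + 3)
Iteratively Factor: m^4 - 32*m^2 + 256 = (m - 4)*(m^3 + 4*m^2 - 16*m - 64) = (m - 4)^2*(m^2 + 8*m + 16) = (m - 4)^2*(m + 4)*(m + 4)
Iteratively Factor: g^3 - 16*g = (g)*(g^2 - 16) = g*(g + 4)*(g - 4)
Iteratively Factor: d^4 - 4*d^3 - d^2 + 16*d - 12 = (d - 3)*(d^3 - d^2 - 4*d + 4) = (d - 3)*(d - 1)*(d^2 - 4) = (d - 3)*(d - 1)*(d + 2)*(d - 2)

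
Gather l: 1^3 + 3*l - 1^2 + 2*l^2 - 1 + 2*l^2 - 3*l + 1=4*l^2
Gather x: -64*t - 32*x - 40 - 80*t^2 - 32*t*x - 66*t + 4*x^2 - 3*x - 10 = -80*t^2 - 130*t + 4*x^2 + x*(-32*t - 35) - 50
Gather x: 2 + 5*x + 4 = 5*x + 6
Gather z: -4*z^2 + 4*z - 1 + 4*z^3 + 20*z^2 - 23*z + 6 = 4*z^3 + 16*z^2 - 19*z + 5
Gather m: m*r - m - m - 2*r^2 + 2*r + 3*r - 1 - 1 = m*(r - 2) - 2*r^2 + 5*r - 2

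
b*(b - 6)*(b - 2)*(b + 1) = b^4 - 7*b^3 + 4*b^2 + 12*b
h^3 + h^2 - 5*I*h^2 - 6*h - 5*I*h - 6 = (h + 1)*(h - 3*I)*(h - 2*I)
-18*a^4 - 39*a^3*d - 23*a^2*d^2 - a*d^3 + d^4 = (-6*a + d)*(a + d)^2*(3*a + d)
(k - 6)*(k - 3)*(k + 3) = k^3 - 6*k^2 - 9*k + 54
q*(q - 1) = q^2 - q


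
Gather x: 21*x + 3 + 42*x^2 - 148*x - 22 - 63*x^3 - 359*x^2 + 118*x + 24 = -63*x^3 - 317*x^2 - 9*x + 5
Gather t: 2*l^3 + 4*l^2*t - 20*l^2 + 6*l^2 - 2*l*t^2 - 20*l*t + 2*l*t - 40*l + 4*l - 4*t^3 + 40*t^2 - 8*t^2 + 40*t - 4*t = 2*l^3 - 14*l^2 - 36*l - 4*t^3 + t^2*(32 - 2*l) + t*(4*l^2 - 18*l + 36)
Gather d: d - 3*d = -2*d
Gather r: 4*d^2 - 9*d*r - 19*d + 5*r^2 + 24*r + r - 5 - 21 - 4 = 4*d^2 - 19*d + 5*r^2 + r*(25 - 9*d) - 30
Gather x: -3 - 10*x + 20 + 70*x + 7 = 60*x + 24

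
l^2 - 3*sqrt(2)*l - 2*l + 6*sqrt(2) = (l - 2)*(l - 3*sqrt(2))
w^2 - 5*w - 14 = (w - 7)*(w + 2)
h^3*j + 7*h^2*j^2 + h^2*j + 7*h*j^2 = h*(h + 7*j)*(h*j + j)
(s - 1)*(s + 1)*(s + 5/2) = s^3 + 5*s^2/2 - s - 5/2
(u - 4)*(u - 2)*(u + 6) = u^3 - 28*u + 48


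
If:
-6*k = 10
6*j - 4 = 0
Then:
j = 2/3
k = -5/3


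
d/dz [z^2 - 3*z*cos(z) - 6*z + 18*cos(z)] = 3*z*sin(z) + 2*z - 18*sin(z) - 3*cos(z) - 6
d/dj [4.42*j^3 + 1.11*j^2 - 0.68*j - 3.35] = 13.26*j^2 + 2.22*j - 0.68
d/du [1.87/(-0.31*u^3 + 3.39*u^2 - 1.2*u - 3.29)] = (1.7391*u^2 - 12.6786*u + 2.244)/(0.31*u^3 - 3.39*u^2 + 1.2*u + 3.29)^2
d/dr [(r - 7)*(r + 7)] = 2*r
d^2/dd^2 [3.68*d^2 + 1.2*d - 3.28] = 7.36000000000000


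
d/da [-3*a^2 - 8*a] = -6*a - 8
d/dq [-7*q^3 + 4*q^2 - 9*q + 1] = -21*q^2 + 8*q - 9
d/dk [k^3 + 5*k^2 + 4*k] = 3*k^2 + 10*k + 4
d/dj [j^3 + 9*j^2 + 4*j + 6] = 3*j^2 + 18*j + 4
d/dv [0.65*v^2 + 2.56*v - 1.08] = 1.3*v + 2.56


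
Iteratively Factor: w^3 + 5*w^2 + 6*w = (w + 3)*(w^2 + 2*w) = w*(w + 3)*(w + 2)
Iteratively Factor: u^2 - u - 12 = (u + 3)*(u - 4)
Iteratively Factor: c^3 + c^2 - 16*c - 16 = (c + 1)*(c^2 - 16) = (c + 1)*(c + 4)*(c - 4)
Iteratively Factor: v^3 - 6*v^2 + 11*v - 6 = (v - 1)*(v^2 - 5*v + 6) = (v - 2)*(v - 1)*(v - 3)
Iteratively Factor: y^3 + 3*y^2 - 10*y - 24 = (y + 2)*(y^2 + y - 12) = (y + 2)*(y + 4)*(y - 3)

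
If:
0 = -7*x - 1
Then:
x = -1/7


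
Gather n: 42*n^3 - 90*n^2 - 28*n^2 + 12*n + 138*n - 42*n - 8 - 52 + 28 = 42*n^3 - 118*n^2 + 108*n - 32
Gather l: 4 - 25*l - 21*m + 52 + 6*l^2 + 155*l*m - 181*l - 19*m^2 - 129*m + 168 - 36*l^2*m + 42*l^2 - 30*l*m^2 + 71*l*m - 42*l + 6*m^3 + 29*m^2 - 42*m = l^2*(48 - 36*m) + l*(-30*m^2 + 226*m - 248) + 6*m^3 + 10*m^2 - 192*m + 224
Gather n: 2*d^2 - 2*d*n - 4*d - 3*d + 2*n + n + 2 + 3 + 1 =2*d^2 - 7*d + n*(3 - 2*d) + 6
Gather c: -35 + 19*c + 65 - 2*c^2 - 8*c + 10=-2*c^2 + 11*c + 40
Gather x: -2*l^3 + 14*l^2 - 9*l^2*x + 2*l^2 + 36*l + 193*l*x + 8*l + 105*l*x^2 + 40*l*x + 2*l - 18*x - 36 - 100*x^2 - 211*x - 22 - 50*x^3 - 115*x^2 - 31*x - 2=-2*l^3 + 16*l^2 + 46*l - 50*x^3 + x^2*(105*l - 215) + x*(-9*l^2 + 233*l - 260) - 60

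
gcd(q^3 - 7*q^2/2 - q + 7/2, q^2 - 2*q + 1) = q - 1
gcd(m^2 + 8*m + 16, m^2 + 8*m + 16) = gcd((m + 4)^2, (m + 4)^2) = m^2 + 8*m + 16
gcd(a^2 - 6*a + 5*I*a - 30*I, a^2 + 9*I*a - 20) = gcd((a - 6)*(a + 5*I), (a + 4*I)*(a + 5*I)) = a + 5*I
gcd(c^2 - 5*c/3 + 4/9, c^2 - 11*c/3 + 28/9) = c - 4/3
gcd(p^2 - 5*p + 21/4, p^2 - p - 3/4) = p - 3/2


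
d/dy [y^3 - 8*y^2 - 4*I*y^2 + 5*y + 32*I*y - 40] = 3*y^2 - 16*y - 8*I*y + 5 + 32*I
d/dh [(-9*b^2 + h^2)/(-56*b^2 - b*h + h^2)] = (-2*h*(56*b^2 + b*h - h^2) - (b - 2*h)*(9*b^2 - h^2))/(56*b^2 + b*h - h^2)^2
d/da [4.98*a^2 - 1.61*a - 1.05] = 9.96*a - 1.61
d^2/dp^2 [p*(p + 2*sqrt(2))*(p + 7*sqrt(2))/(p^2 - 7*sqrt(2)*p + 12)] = 96*(5*p^3 - 12*sqrt(2)*p^2 - 12*p + 76*sqrt(2))/(p^6 - 21*sqrt(2)*p^5 + 330*p^4 - 1190*sqrt(2)*p^3 + 3960*p^2 - 3024*sqrt(2)*p + 1728)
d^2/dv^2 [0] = 0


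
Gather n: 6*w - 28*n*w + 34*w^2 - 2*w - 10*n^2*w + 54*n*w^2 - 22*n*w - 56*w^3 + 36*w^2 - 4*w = -10*n^2*w + n*(54*w^2 - 50*w) - 56*w^3 + 70*w^2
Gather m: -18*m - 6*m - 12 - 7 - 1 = -24*m - 20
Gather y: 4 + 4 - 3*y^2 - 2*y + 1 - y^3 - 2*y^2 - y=-y^3 - 5*y^2 - 3*y + 9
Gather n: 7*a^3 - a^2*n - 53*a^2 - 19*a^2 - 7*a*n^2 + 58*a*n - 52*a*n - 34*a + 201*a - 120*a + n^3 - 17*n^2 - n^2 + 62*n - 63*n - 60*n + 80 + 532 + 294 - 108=7*a^3 - 72*a^2 + 47*a + n^3 + n^2*(-7*a - 18) + n*(-a^2 + 6*a - 61) + 798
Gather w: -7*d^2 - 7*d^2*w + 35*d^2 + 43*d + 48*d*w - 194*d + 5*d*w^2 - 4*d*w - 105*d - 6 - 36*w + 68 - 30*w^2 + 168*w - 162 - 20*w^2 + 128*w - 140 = 28*d^2 - 256*d + w^2*(5*d - 50) + w*(-7*d^2 + 44*d + 260) - 240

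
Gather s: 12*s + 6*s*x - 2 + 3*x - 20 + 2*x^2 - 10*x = s*(6*x + 12) + 2*x^2 - 7*x - 22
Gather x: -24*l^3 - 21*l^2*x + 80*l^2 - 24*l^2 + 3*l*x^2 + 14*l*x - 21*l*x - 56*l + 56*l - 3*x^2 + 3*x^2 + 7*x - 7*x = -24*l^3 + 56*l^2 + 3*l*x^2 + x*(-21*l^2 - 7*l)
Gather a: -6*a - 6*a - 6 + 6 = -12*a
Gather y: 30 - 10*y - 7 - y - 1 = 22 - 11*y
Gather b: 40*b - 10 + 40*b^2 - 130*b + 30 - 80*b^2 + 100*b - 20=-40*b^2 + 10*b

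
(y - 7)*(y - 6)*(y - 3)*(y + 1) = y^4 - 15*y^3 + 65*y^2 - 45*y - 126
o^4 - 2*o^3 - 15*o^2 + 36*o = o*(o - 3)^2*(o + 4)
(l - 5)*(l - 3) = l^2 - 8*l + 15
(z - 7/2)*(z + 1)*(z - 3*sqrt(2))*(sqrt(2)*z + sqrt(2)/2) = sqrt(2)*z^4 - 6*z^3 - 2*sqrt(2)*z^3 - 19*sqrt(2)*z^2/4 + 12*z^2 - 7*sqrt(2)*z/4 + 57*z/2 + 21/2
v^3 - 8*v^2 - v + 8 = (v - 8)*(v - 1)*(v + 1)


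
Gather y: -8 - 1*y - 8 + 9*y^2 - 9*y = 9*y^2 - 10*y - 16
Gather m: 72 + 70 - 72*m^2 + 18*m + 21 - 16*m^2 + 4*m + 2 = -88*m^2 + 22*m + 165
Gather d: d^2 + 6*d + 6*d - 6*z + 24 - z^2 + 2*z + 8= d^2 + 12*d - z^2 - 4*z + 32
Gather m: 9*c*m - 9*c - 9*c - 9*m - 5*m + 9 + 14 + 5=-18*c + m*(9*c - 14) + 28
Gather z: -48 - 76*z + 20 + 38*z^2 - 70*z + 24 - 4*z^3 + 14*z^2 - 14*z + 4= -4*z^3 + 52*z^2 - 160*z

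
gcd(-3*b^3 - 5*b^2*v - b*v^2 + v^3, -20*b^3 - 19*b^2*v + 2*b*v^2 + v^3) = b + v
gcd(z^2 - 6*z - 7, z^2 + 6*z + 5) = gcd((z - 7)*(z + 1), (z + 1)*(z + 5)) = z + 1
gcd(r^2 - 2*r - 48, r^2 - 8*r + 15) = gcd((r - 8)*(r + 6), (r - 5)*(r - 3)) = 1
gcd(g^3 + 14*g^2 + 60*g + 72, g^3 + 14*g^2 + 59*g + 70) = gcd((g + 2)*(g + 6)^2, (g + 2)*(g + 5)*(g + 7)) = g + 2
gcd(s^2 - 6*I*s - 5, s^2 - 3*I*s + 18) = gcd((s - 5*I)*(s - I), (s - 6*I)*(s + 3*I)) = 1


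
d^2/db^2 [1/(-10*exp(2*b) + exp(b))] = ((10*exp(b) - 1)*(40*exp(b) - 1) - 2*(20*exp(b) - 1)^2)*exp(-b)/(10*exp(b) - 1)^3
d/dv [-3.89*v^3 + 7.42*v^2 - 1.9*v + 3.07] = -11.67*v^2 + 14.84*v - 1.9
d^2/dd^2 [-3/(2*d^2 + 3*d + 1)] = 6*(4*d^2 + 6*d - (4*d + 3)^2 + 2)/(2*d^2 + 3*d + 1)^3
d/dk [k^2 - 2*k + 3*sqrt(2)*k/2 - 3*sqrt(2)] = 2*k - 2 + 3*sqrt(2)/2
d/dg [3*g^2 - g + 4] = 6*g - 1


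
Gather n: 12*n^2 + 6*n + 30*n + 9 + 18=12*n^2 + 36*n + 27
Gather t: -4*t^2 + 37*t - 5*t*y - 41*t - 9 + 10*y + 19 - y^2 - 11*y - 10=-4*t^2 + t*(-5*y - 4) - y^2 - y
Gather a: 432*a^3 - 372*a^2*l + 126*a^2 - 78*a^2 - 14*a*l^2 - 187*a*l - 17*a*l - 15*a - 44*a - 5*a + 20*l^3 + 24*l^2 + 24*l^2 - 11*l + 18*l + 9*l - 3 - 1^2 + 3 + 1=432*a^3 + a^2*(48 - 372*l) + a*(-14*l^2 - 204*l - 64) + 20*l^3 + 48*l^2 + 16*l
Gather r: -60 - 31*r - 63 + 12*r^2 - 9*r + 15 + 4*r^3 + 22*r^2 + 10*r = 4*r^3 + 34*r^2 - 30*r - 108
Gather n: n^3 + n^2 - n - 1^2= n^3 + n^2 - n - 1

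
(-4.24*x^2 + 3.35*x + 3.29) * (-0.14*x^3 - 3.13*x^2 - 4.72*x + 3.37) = 0.5936*x^5 + 12.8022*x^4 + 9.0667*x^3 - 40.3985*x^2 - 4.2393*x + 11.0873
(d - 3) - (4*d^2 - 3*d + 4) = -4*d^2 + 4*d - 7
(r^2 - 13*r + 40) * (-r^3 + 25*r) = -r^5 + 13*r^4 - 15*r^3 - 325*r^2 + 1000*r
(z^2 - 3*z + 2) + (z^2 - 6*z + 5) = 2*z^2 - 9*z + 7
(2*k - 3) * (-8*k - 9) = -16*k^2 + 6*k + 27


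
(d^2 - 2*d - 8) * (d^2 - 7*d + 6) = d^4 - 9*d^3 + 12*d^2 + 44*d - 48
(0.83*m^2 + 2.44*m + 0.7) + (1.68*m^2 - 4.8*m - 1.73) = 2.51*m^2 - 2.36*m - 1.03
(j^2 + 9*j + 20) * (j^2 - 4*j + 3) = j^4 + 5*j^3 - 13*j^2 - 53*j + 60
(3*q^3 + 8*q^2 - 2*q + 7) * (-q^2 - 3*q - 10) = -3*q^5 - 17*q^4 - 52*q^3 - 81*q^2 - q - 70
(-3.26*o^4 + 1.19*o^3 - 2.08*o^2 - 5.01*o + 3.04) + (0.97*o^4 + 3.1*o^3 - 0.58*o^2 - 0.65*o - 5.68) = -2.29*o^4 + 4.29*o^3 - 2.66*o^2 - 5.66*o - 2.64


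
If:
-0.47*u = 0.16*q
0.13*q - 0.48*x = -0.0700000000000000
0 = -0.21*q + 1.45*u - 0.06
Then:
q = -0.09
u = 0.03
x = 0.12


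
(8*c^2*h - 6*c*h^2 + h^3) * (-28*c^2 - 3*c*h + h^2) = -224*c^4*h + 144*c^3*h^2 - 2*c^2*h^3 - 9*c*h^4 + h^5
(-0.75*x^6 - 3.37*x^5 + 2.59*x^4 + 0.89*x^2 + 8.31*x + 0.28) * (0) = 0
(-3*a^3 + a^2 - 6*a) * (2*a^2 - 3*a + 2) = -6*a^5 + 11*a^4 - 21*a^3 + 20*a^2 - 12*a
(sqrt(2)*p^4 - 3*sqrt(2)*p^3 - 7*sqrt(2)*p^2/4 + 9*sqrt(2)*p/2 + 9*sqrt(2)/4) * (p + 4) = sqrt(2)*p^5 + sqrt(2)*p^4 - 55*sqrt(2)*p^3/4 - 5*sqrt(2)*p^2/2 + 81*sqrt(2)*p/4 + 9*sqrt(2)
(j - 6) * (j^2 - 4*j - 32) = j^3 - 10*j^2 - 8*j + 192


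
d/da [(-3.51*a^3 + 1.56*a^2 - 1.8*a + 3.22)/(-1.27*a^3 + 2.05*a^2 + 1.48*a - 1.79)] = (-5.2143*a^4 - 14.9616*a^3 + 37.1157*a^2 - 18.7868*a - 1.5436)/(1.6129*a^6 - 5.207*a^5 + 0.4433*a^4 + 10.6146*a^3 - 5.1486*a^2 - 5.2984*a + 3.2041)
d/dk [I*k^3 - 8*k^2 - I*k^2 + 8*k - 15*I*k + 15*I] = 3*I*k^2 - 16*k - 2*I*k + 8 - 15*I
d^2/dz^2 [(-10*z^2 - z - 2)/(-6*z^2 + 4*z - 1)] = 4*(138*z^3 + 18*z^2 - 81*z + 17)/(216*z^6 - 432*z^5 + 396*z^4 - 208*z^3 + 66*z^2 - 12*z + 1)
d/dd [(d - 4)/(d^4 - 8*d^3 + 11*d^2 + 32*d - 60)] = (d^4 - 8*d^3 + 11*d^2 + 32*d - 2*(d - 4)*(2*d^3 - 12*d^2 + 11*d + 16) - 60)/(d^4 - 8*d^3 + 11*d^2 + 32*d - 60)^2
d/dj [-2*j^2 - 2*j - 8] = -4*j - 2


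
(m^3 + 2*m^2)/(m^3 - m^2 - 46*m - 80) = m^2/(m^2 - 3*m - 40)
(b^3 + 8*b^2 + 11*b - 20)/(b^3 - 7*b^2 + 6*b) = (b^2 + 9*b + 20)/(b*(b - 6))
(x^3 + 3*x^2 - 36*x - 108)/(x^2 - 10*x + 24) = (x^2 + 9*x + 18)/(x - 4)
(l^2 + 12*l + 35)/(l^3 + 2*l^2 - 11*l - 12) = (l^2 + 12*l + 35)/(l^3 + 2*l^2 - 11*l - 12)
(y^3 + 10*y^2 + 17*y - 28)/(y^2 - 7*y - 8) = (-y^3 - 10*y^2 - 17*y + 28)/(-y^2 + 7*y + 8)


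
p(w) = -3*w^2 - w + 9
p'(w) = -6*w - 1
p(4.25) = -49.44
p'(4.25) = -26.50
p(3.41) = -29.29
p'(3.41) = -21.46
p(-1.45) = 4.14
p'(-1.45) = 7.70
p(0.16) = 8.76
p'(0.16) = -1.96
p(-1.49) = 3.83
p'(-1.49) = 7.94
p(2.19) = -7.58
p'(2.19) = -14.14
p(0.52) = 7.67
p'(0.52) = -4.12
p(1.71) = -1.48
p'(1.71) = -11.26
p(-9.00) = -225.00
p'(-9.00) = 53.00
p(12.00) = -435.00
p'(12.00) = -73.00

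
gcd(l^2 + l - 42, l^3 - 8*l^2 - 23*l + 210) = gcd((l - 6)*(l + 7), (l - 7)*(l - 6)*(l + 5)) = l - 6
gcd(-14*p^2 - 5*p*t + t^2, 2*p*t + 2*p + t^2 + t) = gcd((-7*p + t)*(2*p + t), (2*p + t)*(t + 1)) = 2*p + t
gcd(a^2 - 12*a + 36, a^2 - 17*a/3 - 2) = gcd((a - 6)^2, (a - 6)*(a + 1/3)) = a - 6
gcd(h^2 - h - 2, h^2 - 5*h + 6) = h - 2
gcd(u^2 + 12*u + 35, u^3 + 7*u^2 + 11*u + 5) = u + 5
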